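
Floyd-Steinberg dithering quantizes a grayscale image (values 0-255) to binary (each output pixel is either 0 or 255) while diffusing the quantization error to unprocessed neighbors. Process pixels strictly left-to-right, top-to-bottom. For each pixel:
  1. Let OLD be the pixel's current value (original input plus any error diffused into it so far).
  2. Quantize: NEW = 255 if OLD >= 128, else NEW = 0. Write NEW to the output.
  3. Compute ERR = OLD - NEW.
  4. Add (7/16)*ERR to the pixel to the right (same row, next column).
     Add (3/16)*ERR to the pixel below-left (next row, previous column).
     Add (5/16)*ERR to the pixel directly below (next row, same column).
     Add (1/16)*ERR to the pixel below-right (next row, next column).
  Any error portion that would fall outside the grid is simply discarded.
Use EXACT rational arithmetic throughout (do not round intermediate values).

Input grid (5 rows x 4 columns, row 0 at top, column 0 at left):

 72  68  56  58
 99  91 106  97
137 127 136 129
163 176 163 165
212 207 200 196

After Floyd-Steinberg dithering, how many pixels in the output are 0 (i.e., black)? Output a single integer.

Answer: 10

Derivation:
(0,0): OLD=72 → NEW=0, ERR=72
(0,1): OLD=199/2 → NEW=0, ERR=199/2
(0,2): OLD=3185/32 → NEW=0, ERR=3185/32
(0,3): OLD=51991/512 → NEW=0, ERR=51991/512
(1,0): OLD=4485/32 → NEW=255, ERR=-3675/32
(1,1): OLD=24323/256 → NEW=0, ERR=24323/256
(1,2): OLD=1670591/8192 → NEW=255, ERR=-418369/8192
(1,3): OLD=14760041/131072 → NEW=0, ERR=14760041/131072
(2,0): OLD=487121/4096 → NEW=0, ERR=487121/4096
(2,1): OLD=25161611/131072 → NEW=255, ERR=-8261749/131072
(2,2): OLD=31330551/262144 → NEW=0, ERR=31330551/262144
(2,3): OLD=894591675/4194304 → NEW=255, ERR=-174955845/4194304
(3,0): OLD=394989889/2097152 → NEW=255, ERR=-139783871/2097152
(3,1): OLD=5267492191/33554432 → NEW=255, ERR=-3288887969/33554432
(3,2): OLD=78225347489/536870912 → NEW=255, ERR=-58676735071/536870912
(3,3): OLD=958795289831/8589934592 → NEW=0, ERR=958795289831/8589934592
(4,0): OLD=92767259757/536870912 → NEW=255, ERR=-44134822803/536870912
(4,1): OLD=497123393607/4294967296 → NEW=0, ERR=497123393607/4294967296
(4,2): OLD=31787809948647/137438953472 → NEW=255, ERR=-3259123186713/137438953472
(4,3): OLD=469877074789505/2199023255552 → NEW=255, ERR=-90873855376255/2199023255552
Output grid:
  Row 0: ....  (4 black, running=4)
  Row 1: #.#.  (2 black, running=6)
  Row 2: .#.#  (2 black, running=8)
  Row 3: ###.  (1 black, running=9)
  Row 4: #.##  (1 black, running=10)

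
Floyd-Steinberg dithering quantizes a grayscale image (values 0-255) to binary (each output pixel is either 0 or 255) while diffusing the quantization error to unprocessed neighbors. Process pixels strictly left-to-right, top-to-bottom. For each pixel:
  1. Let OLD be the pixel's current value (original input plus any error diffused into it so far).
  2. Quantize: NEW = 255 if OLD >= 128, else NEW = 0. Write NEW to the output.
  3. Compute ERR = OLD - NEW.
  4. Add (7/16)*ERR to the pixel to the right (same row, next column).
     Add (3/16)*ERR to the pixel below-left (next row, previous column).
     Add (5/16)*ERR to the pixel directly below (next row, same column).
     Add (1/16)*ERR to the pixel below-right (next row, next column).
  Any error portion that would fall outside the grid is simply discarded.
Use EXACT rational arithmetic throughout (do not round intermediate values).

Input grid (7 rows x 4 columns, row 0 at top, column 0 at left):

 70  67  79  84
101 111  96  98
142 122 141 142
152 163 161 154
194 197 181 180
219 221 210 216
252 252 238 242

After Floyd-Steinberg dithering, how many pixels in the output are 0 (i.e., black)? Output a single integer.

Answer: 9

Derivation:
(0,0): OLD=70 → NEW=0, ERR=70
(0,1): OLD=781/8 → NEW=0, ERR=781/8
(0,2): OLD=15579/128 → NEW=0, ERR=15579/128
(0,3): OLD=281085/2048 → NEW=255, ERR=-241155/2048
(1,0): OLD=18071/128 → NEW=255, ERR=-14569/128
(1,1): OLD=121761/1024 → NEW=0, ERR=121761/1024
(1,2): OLD=5573173/32768 → NEW=255, ERR=-2782667/32768
(1,3): OLD=16597379/524288 → NEW=0, ERR=16597379/524288
(2,0): OLD=2109051/16384 → NEW=255, ERR=-2068869/16384
(2,1): OLD=42403065/524288 → NEW=0, ERR=42403065/524288
(2,2): OLD=171141949/1048576 → NEW=255, ERR=-96244931/1048576
(2,3): OLD=1785578601/16777216 → NEW=0, ERR=1785578601/16777216
(3,0): OLD=1071258571/8388608 → NEW=0, ERR=1071258571/8388608
(3,1): OLD=29399405589/134217728 → NEW=255, ERR=-4826115051/134217728
(3,2): OLD=304074377195/2147483648 → NEW=255, ERR=-243533953045/2147483648
(3,3): OLD=4532322723309/34359738368 → NEW=255, ERR=-4229410560531/34359738368
(4,0): OLD=487834168239/2147483648 → NEW=255, ERR=-59774162001/2147483648
(4,1): OLD=2754000227725/17179869184 → NEW=255, ERR=-1626866414195/17179869184
(4,2): OLD=43323239136749/549755813888 → NEW=0, ERR=43323239136749/549755813888
(4,3): OLD=1485861881132683/8796093022208 → NEW=255, ERR=-757141839530357/8796093022208
(5,0): OLD=52926695898111/274877906944 → NEW=255, ERR=-17167170372609/274877906944
(5,1): OLD=1557965078358233/8796093022208 → NEW=255, ERR=-685038642304807/8796093022208
(5,2): OLD=785033752086445/4398046511104 → NEW=255, ERR=-336468108245075/4398046511104
(5,3): OLD=22596206597855997/140737488355328 → NEW=255, ERR=-13291852932752643/140737488355328
(6,0): OLD=30663983879010795/140737488355328 → NEW=255, ERR=-5224075651597845/140737488355328
(6,1): OLD=434991402480810013/2251799813685248 → NEW=255, ERR=-139217550008928227/2251799813685248
(6,2): OLD=5925593650141377339/36028797018963968 → NEW=255, ERR=-3261749589694434501/36028797018963968
(6,3): OLD=96901336432900405149/576460752303423488 → NEW=255, ERR=-50096155404472584291/576460752303423488
Output grid:
  Row 0: ...#  (3 black, running=3)
  Row 1: #.#.  (2 black, running=5)
  Row 2: #.#.  (2 black, running=7)
  Row 3: .###  (1 black, running=8)
  Row 4: ##.#  (1 black, running=9)
  Row 5: ####  (0 black, running=9)
  Row 6: ####  (0 black, running=9)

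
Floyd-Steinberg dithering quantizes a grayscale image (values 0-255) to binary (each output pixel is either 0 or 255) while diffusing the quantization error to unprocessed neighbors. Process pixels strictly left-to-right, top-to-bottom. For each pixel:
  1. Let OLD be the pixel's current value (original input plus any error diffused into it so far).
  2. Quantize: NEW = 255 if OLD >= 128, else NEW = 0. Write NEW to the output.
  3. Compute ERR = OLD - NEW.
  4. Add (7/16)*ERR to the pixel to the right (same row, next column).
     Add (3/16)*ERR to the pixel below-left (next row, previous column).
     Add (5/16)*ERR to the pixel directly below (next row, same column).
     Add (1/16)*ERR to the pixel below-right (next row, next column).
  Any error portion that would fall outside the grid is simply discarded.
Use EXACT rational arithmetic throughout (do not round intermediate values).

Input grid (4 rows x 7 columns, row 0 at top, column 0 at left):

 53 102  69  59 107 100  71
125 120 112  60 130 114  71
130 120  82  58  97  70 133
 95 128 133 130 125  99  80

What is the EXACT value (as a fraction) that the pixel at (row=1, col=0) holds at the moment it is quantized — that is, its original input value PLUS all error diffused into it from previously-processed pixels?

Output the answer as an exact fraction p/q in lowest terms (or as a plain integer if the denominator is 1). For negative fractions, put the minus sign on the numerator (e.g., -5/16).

Answer: 42249/256

Derivation:
(0,0): OLD=53 → NEW=0, ERR=53
(0,1): OLD=2003/16 → NEW=0, ERR=2003/16
(0,2): OLD=31685/256 → NEW=0, ERR=31685/256
(0,3): OLD=463459/4096 → NEW=0, ERR=463459/4096
(0,4): OLD=10256565/65536 → NEW=255, ERR=-6455115/65536
(0,5): OLD=59671795/1048576 → NEW=0, ERR=59671795/1048576
(0,6): OLD=1608884901/16777216 → NEW=0, ERR=1608884901/16777216
(1,0): OLD=42249/256 → NEW=255, ERR=-23031/256
Target (1,0): original=125, with diffused error = 42249/256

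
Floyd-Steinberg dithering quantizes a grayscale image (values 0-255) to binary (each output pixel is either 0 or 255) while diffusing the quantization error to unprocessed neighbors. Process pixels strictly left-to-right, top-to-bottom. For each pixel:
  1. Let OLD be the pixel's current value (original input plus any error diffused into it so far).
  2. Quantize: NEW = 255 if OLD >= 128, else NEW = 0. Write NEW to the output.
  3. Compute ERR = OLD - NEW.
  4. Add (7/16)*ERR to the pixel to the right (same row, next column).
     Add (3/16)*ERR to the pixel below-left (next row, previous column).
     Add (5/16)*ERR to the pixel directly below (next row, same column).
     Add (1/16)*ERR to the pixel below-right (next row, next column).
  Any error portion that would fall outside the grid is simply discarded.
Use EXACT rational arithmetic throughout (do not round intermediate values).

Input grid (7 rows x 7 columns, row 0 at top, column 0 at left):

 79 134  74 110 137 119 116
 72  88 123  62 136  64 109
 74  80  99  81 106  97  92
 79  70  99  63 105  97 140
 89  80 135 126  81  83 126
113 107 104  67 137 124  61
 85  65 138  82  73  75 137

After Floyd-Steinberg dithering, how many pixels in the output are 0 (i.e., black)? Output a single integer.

(0,0): OLD=79 → NEW=0, ERR=79
(0,1): OLD=2697/16 → NEW=255, ERR=-1383/16
(0,2): OLD=9263/256 → NEW=0, ERR=9263/256
(0,3): OLD=515401/4096 → NEW=0, ERR=515401/4096
(0,4): OLD=12586239/65536 → NEW=255, ERR=-4125441/65536
(0,5): OLD=95902457/1048576 → NEW=0, ERR=95902457/1048576
(0,6): OLD=2617474255/16777216 → NEW=255, ERR=-1660715825/16777216
(1,0): OLD=20603/256 → NEW=0, ERR=20603/256
(1,1): OLD=221021/2048 → NEW=0, ERR=221021/2048
(1,2): OLD=13088417/65536 → NEW=255, ERR=-3623263/65536
(1,3): OLD=17718989/262144 → NEW=0, ERR=17718989/262144
(1,4): OLD=2867447815/16777216 → NEW=255, ERR=-1410742265/16777216
(1,5): OLD=4469304759/134217728 → NEW=0, ERR=4469304759/134217728
(1,6): OLD=211207732441/2147483648 → NEW=0, ERR=211207732441/2147483648
(2,0): OLD=3912015/32768 → NEW=0, ERR=3912015/32768
(2,1): OLD=168422229/1048576 → NEW=255, ERR=-98964651/1048576
(2,2): OLD=1004121407/16777216 → NEW=0, ERR=1004121407/16777216
(2,3): OLD=14641208071/134217728 → NEW=0, ERR=14641208071/134217728
(2,4): OLD=148086034615/1073741824 → NEW=255, ERR=-125718130505/1073741824
(2,5): OLD=2383433362749/34359738368 → NEW=0, ERR=2383433362749/34359738368
(2,6): OLD=85302329030523/549755813888 → NEW=255, ERR=-54885403510917/549755813888
(3,0): OLD=1654428511/16777216 → NEW=0, ERR=1654428511/16777216
(3,1): OLD=13734812659/134217728 → NEW=0, ERR=13734812659/134217728
(3,2): OLD=190082787465/1073741824 → NEW=255, ERR=-83721377655/1073741824
(3,3): OLD=192259954095/4294967296 → NEW=0, ERR=192259954095/4294967296
(3,4): OLD=59274466361183/549755813888 → NEW=0, ERR=59274466361183/549755813888
(3,5): OLD=614896531675533/4398046511104 → NEW=255, ERR=-506605328655987/4398046511104
(3,6): OLD=4415050214276243/70368744177664 → NEW=0, ERR=4415050214276243/70368744177664
(4,0): OLD=298507623089/2147483648 → NEW=255, ERR=-249100707151/2147483648
(4,1): OLD=1813297715581/34359738368 → NEW=0, ERR=1813297715581/34359738368
(4,2): OLD=81645049398131/549755813888 → NEW=255, ERR=-58542683143309/549755813888
(4,3): OLD=478256681570017/4398046511104 → NEW=0, ERR=478256681570017/4398046511104
(4,4): OLD=5047850955426771/35184372088832 → NEW=255, ERR=-3924163927225389/35184372088832
(4,5): OLD=18815253331363539/1125899906842624 → NEW=0, ERR=18815253331363539/1125899906842624
(4,6): OLD=2625034038520441525/18014398509481984 → NEW=255, ERR=-1968637581397464395/18014398509481984
(5,0): OLD=47634243544007/549755813888 → NEW=0, ERR=47634243544007/549755813888
(5,1): OLD=590143822485101/4398046511104 → NEW=255, ERR=-531358037846419/4398046511104
(5,2): OLD=1462003978062091/35184372088832 → NEW=0, ERR=1462003978062091/35184372088832
(5,3): OLD=25781359242807639/281474976710656 → NEW=0, ERR=25781359242807639/281474976710656
(5,4): OLD=2740863896717598429/18014398509481984 → NEW=255, ERR=-1852807723200307491/18014398509481984
(5,5): OLD=8180524085993697293/144115188075855872 → NEW=0, ERR=8180524085993697293/144115188075855872
(5,6): OLD=121582941334507169315/2305843009213693952 → NEW=0, ERR=121582941334507169315/2305843009213693952
(6,0): OLD=6292638883322463/70368744177664 → NEW=0, ERR=6292638883322463/70368744177664
(6,1): OLD=89592530142319723/1125899906842624 → NEW=0, ERR=89592530142319723/1125899906842624
(6,2): OLD=3520403995019694817/18014398509481984 → NEW=255, ERR=-1073267624898211103/18014398509481984
(6,3): OLD=9781087647509098943/144115188075855872 → NEW=0, ERR=9781087647509098943/144115188075855872
(6,4): OLD=25052934058431206813/288230376151711744 → NEW=0, ERR=25052934058431206813/288230376151711744
(6,5): OLD=4952007280641958256465/36893488147419103232 → NEW=255, ERR=-4455832196949913067695/36893488147419103232
(6,6): OLD=61500550113268242862887/590295810358705651712 → NEW=0, ERR=61500550113268242862887/590295810358705651712
Output grid:
  Row 0: .#..#.#  (4 black, running=4)
  Row 1: ..#.#..  (5 black, running=9)
  Row 2: .#..#.#  (4 black, running=13)
  Row 3: ..#..#.  (5 black, running=18)
  Row 4: #.#.#.#  (3 black, running=21)
  Row 5: .#..#..  (5 black, running=26)
  Row 6: ..#..#.  (5 black, running=31)

Answer: 31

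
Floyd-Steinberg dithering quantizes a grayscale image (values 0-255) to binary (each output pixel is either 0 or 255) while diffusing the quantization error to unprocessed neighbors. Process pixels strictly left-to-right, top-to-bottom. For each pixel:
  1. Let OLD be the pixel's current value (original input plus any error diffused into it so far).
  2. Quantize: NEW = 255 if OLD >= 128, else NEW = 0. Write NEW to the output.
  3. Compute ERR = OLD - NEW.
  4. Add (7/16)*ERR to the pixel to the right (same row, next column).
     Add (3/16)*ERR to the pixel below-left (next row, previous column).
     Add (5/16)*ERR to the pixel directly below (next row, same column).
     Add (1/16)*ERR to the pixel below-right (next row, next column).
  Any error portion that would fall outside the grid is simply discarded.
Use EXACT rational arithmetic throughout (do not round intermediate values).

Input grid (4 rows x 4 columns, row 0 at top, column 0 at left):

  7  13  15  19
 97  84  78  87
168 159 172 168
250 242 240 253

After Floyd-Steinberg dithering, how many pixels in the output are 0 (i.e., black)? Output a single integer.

Answer: 8

Derivation:
(0,0): OLD=7 → NEW=0, ERR=7
(0,1): OLD=257/16 → NEW=0, ERR=257/16
(0,2): OLD=5639/256 → NEW=0, ERR=5639/256
(0,3): OLD=117297/4096 → NEW=0, ERR=117297/4096
(1,0): OLD=26163/256 → NEW=0, ERR=26163/256
(1,1): OLD=283237/2048 → NEW=255, ERR=-239003/2048
(1,2): OLD=2634569/65536 → NEW=0, ERR=2634569/65536
(1,3): OLD=120495439/1048576 → NEW=0, ERR=120495439/1048576
(2,0): OLD=5834535/32768 → NEW=255, ERR=-2521305/32768
(2,1): OLD=107786269/1048576 → NEW=0, ERR=107786269/1048576
(2,2): OLD=511258417/2097152 → NEW=255, ERR=-23515343/2097152
(2,3): OLD=6761797773/33554432 → NEW=255, ERR=-1794582387/33554432
(3,0): OLD=4114254007/16777216 → NEW=255, ERR=-163936073/16777216
(3,1): OLD=70581452969/268435456 → NEW=255, ERR=2130411689/268435456
(3,2): OLD=1015178520919/4294967296 → NEW=255, ERR=-80038139561/4294967296
(3,3): OLD=15629068487137/68719476736 → NEW=255, ERR=-1894398080543/68719476736
Output grid:
  Row 0: ....  (4 black, running=4)
  Row 1: .#..  (3 black, running=7)
  Row 2: #.##  (1 black, running=8)
  Row 3: ####  (0 black, running=8)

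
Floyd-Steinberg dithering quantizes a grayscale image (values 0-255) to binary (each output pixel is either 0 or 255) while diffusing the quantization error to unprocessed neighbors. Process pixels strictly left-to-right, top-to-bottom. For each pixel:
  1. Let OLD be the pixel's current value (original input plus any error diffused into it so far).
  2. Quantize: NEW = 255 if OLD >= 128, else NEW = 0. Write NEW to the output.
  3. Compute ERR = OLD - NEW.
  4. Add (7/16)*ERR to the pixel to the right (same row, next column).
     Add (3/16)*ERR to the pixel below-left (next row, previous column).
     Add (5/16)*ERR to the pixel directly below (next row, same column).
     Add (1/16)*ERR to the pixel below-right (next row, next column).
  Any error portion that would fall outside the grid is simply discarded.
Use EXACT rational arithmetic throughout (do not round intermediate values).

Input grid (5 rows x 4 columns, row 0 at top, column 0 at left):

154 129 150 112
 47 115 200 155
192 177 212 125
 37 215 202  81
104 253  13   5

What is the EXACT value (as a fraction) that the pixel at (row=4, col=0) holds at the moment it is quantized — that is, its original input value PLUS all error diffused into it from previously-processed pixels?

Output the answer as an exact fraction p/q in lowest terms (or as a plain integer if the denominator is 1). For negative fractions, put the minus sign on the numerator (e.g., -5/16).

Answer: 473479867887/4294967296

Derivation:
(0,0): OLD=154 → NEW=255, ERR=-101
(0,1): OLD=1357/16 → NEW=0, ERR=1357/16
(0,2): OLD=47899/256 → NEW=255, ERR=-17381/256
(0,3): OLD=337085/4096 → NEW=0, ERR=337085/4096
(1,0): OLD=8023/256 → NEW=0, ERR=8023/256
(1,1): OLD=278881/2048 → NEW=255, ERR=-243359/2048
(1,2): OLD=9668341/65536 → NEW=255, ERR=-7043339/65536
(1,3): OLD=135743171/1048576 → NEW=255, ERR=-131643709/1048576
(2,0): OLD=5882299/32768 → NEW=255, ERR=-2473541/32768
(2,1): OLD=92954809/1048576 → NEW=0, ERR=92954809/1048576
(2,2): OLD=390556925/2097152 → NEW=255, ERR=-144216835/2097152
(2,3): OLD=1642962217/33554432 → NEW=0, ERR=1642962217/33554432
(3,0): OLD=503854859/16777216 → NEW=0, ERR=503854859/16777216
(3,1): OLD=63949334741/268435456 → NEW=255, ERR=-4501706539/268435456
(3,2): OLD=807000197931/4294967296 → NEW=255, ERR=-288216462549/4294967296
(3,3): OLD=4304902118573/68719476736 → NEW=0, ERR=4304902118573/68719476736
(4,0): OLD=473479867887/4294967296 → NEW=0, ERR=473479867887/4294967296
Target (4,0): original=104, with diffused error = 473479867887/4294967296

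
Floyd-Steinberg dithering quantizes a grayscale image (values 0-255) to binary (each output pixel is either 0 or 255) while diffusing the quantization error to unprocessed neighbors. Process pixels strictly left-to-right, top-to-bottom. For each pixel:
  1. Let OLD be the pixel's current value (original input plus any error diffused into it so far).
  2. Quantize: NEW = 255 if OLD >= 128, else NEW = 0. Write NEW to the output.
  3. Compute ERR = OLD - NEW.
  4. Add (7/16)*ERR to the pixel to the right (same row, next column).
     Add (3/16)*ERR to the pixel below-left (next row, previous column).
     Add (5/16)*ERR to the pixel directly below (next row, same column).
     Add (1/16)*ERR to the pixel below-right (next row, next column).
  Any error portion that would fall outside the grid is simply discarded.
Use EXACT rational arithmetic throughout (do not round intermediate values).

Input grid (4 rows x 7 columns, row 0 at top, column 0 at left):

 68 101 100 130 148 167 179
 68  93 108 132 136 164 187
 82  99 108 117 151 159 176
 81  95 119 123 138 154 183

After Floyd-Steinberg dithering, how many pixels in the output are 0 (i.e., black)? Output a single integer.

Answer: 14

Derivation:
(0,0): OLD=68 → NEW=0, ERR=68
(0,1): OLD=523/4 → NEW=255, ERR=-497/4
(0,2): OLD=2921/64 → NEW=0, ERR=2921/64
(0,3): OLD=153567/1024 → NEW=255, ERR=-107553/1024
(0,4): OLD=1671961/16384 → NEW=0, ERR=1671961/16384
(0,5): OLD=55481775/262144 → NEW=255, ERR=-11364945/262144
(0,6): OLD=671225801/4194304 → NEW=255, ERR=-398321719/4194304
(1,0): OLD=4221/64 → NEW=0, ERR=4221/64
(1,1): OLD=49067/512 → NEW=0, ERR=49067/512
(1,2): OLD=2240199/16384 → NEW=255, ERR=-1937721/16384
(1,3): OLD=4549595/65536 → NEW=0, ERR=4549595/65536
(1,4): OLD=769942481/4194304 → NEW=255, ERR=-299605039/4194304
(1,5): OLD=3616239841/33554432 → NEW=0, ERR=3616239841/33554432
(1,6): OLD=108320957711/536870912 → NEW=255, ERR=-28581124849/536870912
(2,0): OLD=987785/8192 → NEW=0, ERR=987785/8192
(2,1): OLD=42899379/262144 → NEW=255, ERR=-23947341/262144
(2,2): OLD=210053209/4194304 → NEW=0, ERR=210053209/4194304
(2,3): OLD=4691554129/33554432 → NEW=255, ERR=-3864826031/33554432
(2,4): OLD=27603818049/268435456 → NEW=0, ERR=27603818049/268435456
(2,5): OLD=1917459420555/8589934592 → NEW=255, ERR=-272973900405/8589934592
(2,6): OLD=20917705919613/137438953472 → NEW=255, ERR=-14129227215747/137438953472
(3,0): OLD=425942201/4194304 → NEW=0, ERR=425942201/4194304
(3,1): OLD=4288527877/33554432 → NEW=0, ERR=4288527877/33554432
(3,2): OLD=43824862143/268435456 → NEW=255, ERR=-24626179137/268435456
(3,3): OLD=74389885433/1073741824 → NEW=0, ERR=74389885433/1073741824
(3,4): OLD=25740702886073/137438953472 → NEW=255, ERR=-9306230249287/137438953472
(3,5): OLD=111706765385723/1099511627776 → NEW=0, ERR=111706765385723/1099511627776
(3,6): OLD=3401207655946469/17592186044416 → NEW=255, ERR=-1084799785379611/17592186044416
Output grid:
  Row 0: .#.#.##  (3 black, running=3)
  Row 1: ..#.#.#  (4 black, running=7)
  Row 2: .#.#.##  (3 black, running=10)
  Row 3: ..#.#.#  (4 black, running=14)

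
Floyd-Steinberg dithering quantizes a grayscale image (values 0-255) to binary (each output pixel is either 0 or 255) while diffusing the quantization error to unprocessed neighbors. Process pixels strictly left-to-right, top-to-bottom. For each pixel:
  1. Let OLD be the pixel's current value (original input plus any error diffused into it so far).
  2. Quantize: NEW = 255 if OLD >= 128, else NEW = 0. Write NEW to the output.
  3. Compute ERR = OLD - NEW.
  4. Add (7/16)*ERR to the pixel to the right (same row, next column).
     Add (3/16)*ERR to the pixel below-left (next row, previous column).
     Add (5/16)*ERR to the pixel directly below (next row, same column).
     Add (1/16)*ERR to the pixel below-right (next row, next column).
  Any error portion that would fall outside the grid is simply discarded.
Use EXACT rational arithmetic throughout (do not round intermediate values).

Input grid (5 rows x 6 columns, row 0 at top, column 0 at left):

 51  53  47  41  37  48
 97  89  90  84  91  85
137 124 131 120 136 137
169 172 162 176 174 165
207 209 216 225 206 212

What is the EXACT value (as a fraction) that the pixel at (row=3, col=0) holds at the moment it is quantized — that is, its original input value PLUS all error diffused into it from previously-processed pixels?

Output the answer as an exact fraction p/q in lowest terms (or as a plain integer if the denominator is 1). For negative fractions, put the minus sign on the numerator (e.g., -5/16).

Answer: 2640637539/16777216

Derivation:
(0,0): OLD=51 → NEW=0, ERR=51
(0,1): OLD=1205/16 → NEW=0, ERR=1205/16
(0,2): OLD=20467/256 → NEW=0, ERR=20467/256
(0,3): OLD=311205/4096 → NEW=0, ERR=311205/4096
(0,4): OLD=4603267/65536 → NEW=0, ERR=4603267/65536
(0,5): OLD=82554517/1048576 → NEW=0, ERR=82554517/1048576
(1,0): OLD=32527/256 → NEW=0, ERR=32527/256
(1,1): OLD=381545/2048 → NEW=255, ERR=-140695/2048
(1,2): OLD=6807965/65536 → NEW=0, ERR=6807965/65536
(1,3): OLD=44920473/262144 → NEW=255, ERR=-21926247/262144
(1,4): OLD=1608385131/16777216 → NEW=0, ERR=1608385131/16777216
(1,5): OLD=41858507389/268435456 → NEW=255, ERR=-26592533891/268435456
(2,0): OLD=5368211/32768 → NEW=255, ERR=-2987629/32768
(2,1): OLD=94436225/1048576 → NEW=0, ERR=94436225/1048576
(2,2): OLD=3068355267/16777216 → NEW=255, ERR=-1209834813/16777216
(2,3): OLD=11647503211/134217728 → NEW=0, ERR=11647503211/134217728
(2,4): OLD=773621329089/4294967296 → NEW=255, ERR=-321595331391/4294967296
(2,5): OLD=5447744875351/68719476736 → NEW=0, ERR=5447744875351/68719476736
(3,0): OLD=2640637539/16777216 → NEW=255, ERR=-1637552541/16777216
Target (3,0): original=169, with diffused error = 2640637539/16777216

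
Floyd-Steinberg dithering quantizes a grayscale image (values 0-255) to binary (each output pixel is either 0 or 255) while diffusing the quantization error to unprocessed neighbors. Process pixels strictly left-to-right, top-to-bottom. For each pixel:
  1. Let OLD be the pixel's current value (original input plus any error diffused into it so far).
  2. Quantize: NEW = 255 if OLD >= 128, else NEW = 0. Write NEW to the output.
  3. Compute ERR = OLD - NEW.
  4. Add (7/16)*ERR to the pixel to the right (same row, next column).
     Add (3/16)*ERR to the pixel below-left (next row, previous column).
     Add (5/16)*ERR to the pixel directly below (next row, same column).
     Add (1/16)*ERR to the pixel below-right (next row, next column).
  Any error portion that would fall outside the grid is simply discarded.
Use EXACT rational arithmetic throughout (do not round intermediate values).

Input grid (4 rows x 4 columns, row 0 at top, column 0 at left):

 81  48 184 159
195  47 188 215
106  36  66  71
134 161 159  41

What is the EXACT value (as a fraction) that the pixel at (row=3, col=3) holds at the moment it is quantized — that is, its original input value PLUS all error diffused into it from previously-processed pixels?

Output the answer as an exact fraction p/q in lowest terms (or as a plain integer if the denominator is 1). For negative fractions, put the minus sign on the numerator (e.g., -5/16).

Answer: 1804504493399/68719476736

Derivation:
(0,0): OLD=81 → NEW=0, ERR=81
(0,1): OLD=1335/16 → NEW=0, ERR=1335/16
(0,2): OLD=56449/256 → NEW=255, ERR=-8831/256
(0,3): OLD=589447/4096 → NEW=255, ERR=-455033/4096
(1,0): OLD=60405/256 → NEW=255, ERR=-4875/256
(1,1): OLD=129715/2048 → NEW=0, ERR=129715/2048
(1,2): OLD=12406959/65536 → NEW=255, ERR=-4304721/65536
(1,3): OLD=156647417/1048576 → NEW=255, ERR=-110739463/1048576
(2,0): OLD=3667553/32768 → NEW=0, ERR=3667553/32768
(2,1): OLD=95686715/1048576 → NEW=0, ERR=95686715/1048576
(2,2): OLD=145865159/2097152 → NEW=0, ERR=145865159/2097152
(2,3): OLD=2158275083/33554432 → NEW=0, ERR=2158275083/33554432
(3,0): OLD=3122015569/16777216 → NEW=255, ERR=-1156174511/16777216
(3,1): OLD=48158374991/268435456 → NEW=255, ERR=-20292666289/268435456
(3,2): OLD=710499238833/4294967296 → NEW=255, ERR=-384717421647/4294967296
(3,3): OLD=1804504493399/68719476736 → NEW=0, ERR=1804504493399/68719476736
Target (3,3): original=41, with diffused error = 1804504493399/68719476736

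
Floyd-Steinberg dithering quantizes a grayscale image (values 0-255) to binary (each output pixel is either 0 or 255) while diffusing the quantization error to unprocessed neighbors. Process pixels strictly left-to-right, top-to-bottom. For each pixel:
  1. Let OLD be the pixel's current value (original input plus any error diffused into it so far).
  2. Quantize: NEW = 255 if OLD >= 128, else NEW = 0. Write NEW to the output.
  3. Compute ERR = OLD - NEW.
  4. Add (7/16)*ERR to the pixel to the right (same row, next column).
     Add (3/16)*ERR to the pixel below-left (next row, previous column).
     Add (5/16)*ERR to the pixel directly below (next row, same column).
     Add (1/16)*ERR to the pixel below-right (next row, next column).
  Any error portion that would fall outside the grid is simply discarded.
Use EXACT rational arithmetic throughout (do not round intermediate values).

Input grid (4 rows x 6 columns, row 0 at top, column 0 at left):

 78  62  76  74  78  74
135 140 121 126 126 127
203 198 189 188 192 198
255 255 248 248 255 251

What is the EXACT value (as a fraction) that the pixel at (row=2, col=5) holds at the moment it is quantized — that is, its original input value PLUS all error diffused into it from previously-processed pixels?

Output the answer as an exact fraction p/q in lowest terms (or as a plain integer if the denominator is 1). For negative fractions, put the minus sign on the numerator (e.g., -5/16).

(0,0): OLD=78 → NEW=0, ERR=78
(0,1): OLD=769/8 → NEW=0, ERR=769/8
(0,2): OLD=15111/128 → NEW=0, ERR=15111/128
(0,3): OLD=257329/2048 → NEW=0, ERR=257329/2048
(0,4): OLD=4357207/32768 → NEW=255, ERR=-3998633/32768
(0,5): OLD=10806881/524288 → NEW=0, ERR=10806881/524288
(1,0): OLD=22707/128 → NEW=255, ERR=-9933/128
(1,1): OLD=167013/1024 → NEW=255, ERR=-94107/1024
(1,2): OLD=4825161/32768 → NEW=255, ERR=-3530679/32768
(1,3): OLD=13451093/131072 → NEW=0, ERR=13451093/131072
(1,4): OLD=1212001439/8388608 → NEW=255, ERR=-927093601/8388608
(1,5): OLD=10396896681/134217728 → NEW=0, ERR=10396896681/134217728
(2,0): OLD=2646311/16384 → NEW=255, ERR=-1531609/16384
(2,1): OLD=54174493/524288 → NEW=0, ERR=54174493/524288
(2,2): OLD=1795444375/8388608 → NEW=255, ERR=-343650665/8388608
(2,3): OLD=11723296671/67108864 → NEW=255, ERR=-5389463649/67108864
(2,4): OLD=307661490525/2147483648 → NEW=255, ERR=-239946839715/2147483648
(2,5): OLD=5718016091483/34359738368 → NEW=255, ERR=-3043717192357/34359738368
Target (2,5): original=198, with diffused error = 5718016091483/34359738368

Answer: 5718016091483/34359738368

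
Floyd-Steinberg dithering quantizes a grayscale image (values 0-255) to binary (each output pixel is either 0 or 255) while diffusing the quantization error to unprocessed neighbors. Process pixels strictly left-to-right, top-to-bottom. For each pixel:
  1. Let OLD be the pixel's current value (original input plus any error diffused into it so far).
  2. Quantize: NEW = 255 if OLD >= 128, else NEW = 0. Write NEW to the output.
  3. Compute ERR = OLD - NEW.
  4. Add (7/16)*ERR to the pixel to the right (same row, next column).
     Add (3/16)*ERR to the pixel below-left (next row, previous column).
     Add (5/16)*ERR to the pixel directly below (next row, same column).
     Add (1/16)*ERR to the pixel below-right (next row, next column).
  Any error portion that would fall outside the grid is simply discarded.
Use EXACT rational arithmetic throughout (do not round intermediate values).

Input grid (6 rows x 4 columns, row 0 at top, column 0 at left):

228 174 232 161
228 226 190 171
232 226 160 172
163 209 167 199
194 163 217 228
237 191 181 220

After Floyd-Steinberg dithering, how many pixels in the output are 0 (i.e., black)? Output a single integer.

Answer: 4

Derivation:
(0,0): OLD=228 → NEW=255, ERR=-27
(0,1): OLD=2595/16 → NEW=255, ERR=-1485/16
(0,2): OLD=48997/256 → NEW=255, ERR=-16283/256
(0,3): OLD=545475/4096 → NEW=255, ERR=-499005/4096
(1,0): OLD=51753/256 → NEW=255, ERR=-13527/256
(1,1): OLD=328223/2048 → NEW=255, ERR=-194017/2048
(1,2): OLD=6555787/65536 → NEW=0, ERR=6555787/65536
(1,3): OLD=181108157/1048576 → NEW=255, ERR=-86278723/1048576
(2,0): OLD=6479045/32768 → NEW=255, ERR=-1876795/32768
(2,1): OLD=195864775/1048576 → NEW=255, ERR=-71522105/1048576
(2,2): OLD=293748739/2097152 → NEW=255, ERR=-241025021/2097152
(2,3): OLD=3431185111/33554432 → NEW=0, ERR=3431185111/33554432
(3,0): OLD=2219832693/16777216 → NEW=255, ERR=-2058357387/16777216
(3,1): OLD=29227220651/268435456 → NEW=0, ERR=29227220651/268435456
(3,2): OLD=831632853333/4294967296 → NEW=255, ERR=-263583807147/4294967296
(3,3): OLD=13532428448467/68719476736 → NEW=255, ERR=-3991038119213/68719476736
(4,0): OLD=756236726417/4294967296 → NEW=255, ERR=-338979934063/4294967296
(4,1): OLD=4924450954547/34359738368 → NEW=255, ERR=-3837282329293/34359738368
(4,2): OLD=159294420174547/1099511627776 → NEW=255, ERR=-121081044908333/1099511627776
(4,3): OLD=2776690599601845/17592186044416 → NEW=255, ERR=-1709316841724235/17592186044416
(5,0): OLD=105221083541057/549755813888 → NEW=255, ERR=-34966649000383/549755813888
(5,1): OLD=1806587277946087/17592186044416 → NEW=0, ERR=1806587277946087/17592186044416
(5,2): OLD=1462936220619187/8796093022208 → NEW=255, ERR=-780067500043853/8796093022208
(5,3): OLD=40519668948575875/281474976710656 → NEW=255, ERR=-31256450112641405/281474976710656
Output grid:
  Row 0: ####  (0 black, running=0)
  Row 1: ##.#  (1 black, running=1)
  Row 2: ###.  (1 black, running=2)
  Row 3: #.##  (1 black, running=3)
  Row 4: ####  (0 black, running=3)
  Row 5: #.##  (1 black, running=4)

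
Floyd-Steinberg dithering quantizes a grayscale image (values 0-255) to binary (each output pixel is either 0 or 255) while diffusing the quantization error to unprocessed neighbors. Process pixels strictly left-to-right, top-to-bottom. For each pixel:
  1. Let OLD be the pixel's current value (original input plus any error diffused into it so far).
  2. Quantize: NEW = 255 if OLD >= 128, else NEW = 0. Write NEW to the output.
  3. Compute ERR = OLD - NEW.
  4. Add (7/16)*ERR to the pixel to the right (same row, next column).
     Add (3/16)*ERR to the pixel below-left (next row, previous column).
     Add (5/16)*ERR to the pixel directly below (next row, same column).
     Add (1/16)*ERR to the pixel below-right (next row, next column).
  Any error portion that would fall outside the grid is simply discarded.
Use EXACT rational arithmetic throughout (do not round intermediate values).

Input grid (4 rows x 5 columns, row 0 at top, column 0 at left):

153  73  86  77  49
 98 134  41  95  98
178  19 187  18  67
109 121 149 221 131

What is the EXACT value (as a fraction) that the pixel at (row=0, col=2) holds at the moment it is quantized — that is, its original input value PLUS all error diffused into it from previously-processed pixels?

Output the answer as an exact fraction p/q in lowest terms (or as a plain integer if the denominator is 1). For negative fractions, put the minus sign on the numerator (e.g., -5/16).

(0,0): OLD=153 → NEW=255, ERR=-102
(0,1): OLD=227/8 → NEW=0, ERR=227/8
(0,2): OLD=12597/128 → NEW=0, ERR=12597/128
Target (0,2): original=86, with diffused error = 12597/128

Answer: 12597/128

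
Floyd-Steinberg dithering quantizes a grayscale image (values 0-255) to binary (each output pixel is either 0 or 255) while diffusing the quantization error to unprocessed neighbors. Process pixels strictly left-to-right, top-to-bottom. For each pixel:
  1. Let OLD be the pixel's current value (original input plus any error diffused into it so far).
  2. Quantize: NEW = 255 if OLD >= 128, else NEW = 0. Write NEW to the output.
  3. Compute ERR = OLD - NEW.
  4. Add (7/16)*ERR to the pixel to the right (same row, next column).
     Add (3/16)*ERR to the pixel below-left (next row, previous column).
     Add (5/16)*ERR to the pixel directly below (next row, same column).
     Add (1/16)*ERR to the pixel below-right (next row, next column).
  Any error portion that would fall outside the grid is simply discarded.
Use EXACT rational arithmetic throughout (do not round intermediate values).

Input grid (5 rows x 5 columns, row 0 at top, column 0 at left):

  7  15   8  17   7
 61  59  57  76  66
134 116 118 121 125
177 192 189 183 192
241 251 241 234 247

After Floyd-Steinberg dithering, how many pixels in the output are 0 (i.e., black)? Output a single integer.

(0,0): OLD=7 → NEW=0, ERR=7
(0,1): OLD=289/16 → NEW=0, ERR=289/16
(0,2): OLD=4071/256 → NEW=0, ERR=4071/256
(0,3): OLD=98129/4096 → NEW=0, ERR=98129/4096
(0,4): OLD=1145655/65536 → NEW=0, ERR=1145655/65536
(1,0): OLD=17043/256 → NEW=0, ERR=17043/256
(1,1): OLD=199045/2048 → NEW=0, ERR=199045/2048
(1,2): OLD=7216233/65536 → NEW=0, ERR=7216233/65536
(1,3): OLD=35633717/262144 → NEW=255, ERR=-31213003/262144
(1,4): OLD=87526399/4194304 → NEW=0, ERR=87526399/4194304
(2,0): OLD=5669767/32768 → NEW=255, ERR=-2686073/32768
(2,1): OLD=141888701/1048576 → NEW=255, ERR=-125498179/1048576
(2,2): OLD=1405877879/16777216 → NEW=0, ERR=1405877879/16777216
(2,3): OLD=35231346805/268435456 → NEW=255, ERR=-33219694475/268435456
(2,4): OLD=300379383283/4294967296 → NEW=0, ERR=300379383283/4294967296
(3,0): OLD=2163301015/16777216 → NEW=255, ERR=-2114889065/16777216
(3,1): OLD=14768947019/134217728 → NEW=0, ERR=14768947019/134217728
(3,2): OLD=999197690281/4294967296 → NEW=255, ERR=-96018970199/4294967296
(3,3): OLD=1313374847521/8589934592 → NEW=255, ERR=-877058473439/8589934592
(3,4): OLD=22189633362181/137438953472 → NEW=255, ERR=-12857299773179/137438953472
(4,0): OLD=477254837625/2147483648 → NEW=255, ERR=-70353492615/2147483648
(4,1): OLD=17797202775929/68719476736 → NEW=255, ERR=273736208249/68719476736
(4,2): OLD=245729235647031/1099511627776 → NEW=255, ERR=-34646229435849/1099511627776
(4,3): OLD=2979574454414201/17592186044416 → NEW=255, ERR=-1506432986911879/17592186044416
(4,4): OLD=48954400730711247/281474976710656 → NEW=255, ERR=-22821718330506033/281474976710656
Output grid:
  Row 0: .....  (5 black, running=5)
  Row 1: ...#.  (4 black, running=9)
  Row 2: ##.#.  (2 black, running=11)
  Row 3: #.###  (1 black, running=12)
  Row 4: #####  (0 black, running=12)

Answer: 12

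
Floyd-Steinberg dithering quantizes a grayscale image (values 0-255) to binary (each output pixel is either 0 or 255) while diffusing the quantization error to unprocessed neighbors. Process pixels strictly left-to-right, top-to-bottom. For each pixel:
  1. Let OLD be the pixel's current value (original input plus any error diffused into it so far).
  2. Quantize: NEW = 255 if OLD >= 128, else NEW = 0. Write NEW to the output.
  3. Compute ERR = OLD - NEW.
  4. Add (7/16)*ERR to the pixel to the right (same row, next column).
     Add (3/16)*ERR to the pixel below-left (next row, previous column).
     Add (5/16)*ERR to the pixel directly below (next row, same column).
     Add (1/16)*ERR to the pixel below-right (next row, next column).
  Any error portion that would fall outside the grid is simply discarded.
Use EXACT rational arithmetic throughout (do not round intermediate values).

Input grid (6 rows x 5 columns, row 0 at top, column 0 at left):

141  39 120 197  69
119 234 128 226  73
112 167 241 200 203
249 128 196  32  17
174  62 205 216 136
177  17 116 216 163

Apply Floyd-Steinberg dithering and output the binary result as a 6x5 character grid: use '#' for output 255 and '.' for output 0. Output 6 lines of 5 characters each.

Answer: #..#.
.###.
#.###
###..
#.##.
#..##

Derivation:
(0,0): OLD=141 → NEW=255, ERR=-114
(0,1): OLD=-87/8 → NEW=0, ERR=-87/8
(0,2): OLD=14751/128 → NEW=0, ERR=14751/128
(0,3): OLD=506713/2048 → NEW=255, ERR=-15527/2048
(0,4): OLD=2152303/32768 → NEW=0, ERR=2152303/32768
(1,0): OLD=10411/128 → NEW=0, ERR=10411/128
(1,1): OLD=287405/1024 → NEW=255, ERR=26285/1024
(1,2): OLD=5673521/32768 → NEW=255, ERR=-2682319/32768
(1,3): OLD=27175965/131072 → NEW=255, ERR=-6247395/131072
(1,4): OLD=151412663/2097152 → NEW=0, ERR=151412663/2097152
(2,0): OLD=2330303/16384 → NEW=255, ERR=-1847617/16384
(2,1): OLD=60513317/524288 → NEW=0, ERR=60513317/524288
(2,2): OLD=2169151407/8388608 → NEW=255, ERR=30056367/8388608
(2,3): OLD=26185052061/134217728 → NEW=255, ERR=-8040468579/134217728
(2,4): OLD=421710620171/2147483648 → NEW=255, ERR=-125897710069/2147483648
(3,0): OLD=1974684623/8388608 → NEW=255, ERR=-164410417/8388608
(3,1): OLD=10007125411/67108864 → NEW=255, ERR=-7105634909/67108864
(3,2): OLD=315202419057/2147483648 → NEW=255, ERR=-232405911183/2147483648
(3,3): OLD=-192570742135/4294967296 → NEW=0, ERR=-192570742135/4294967296
(3,4): OLD=-1696036185651/68719476736 → NEW=0, ERR=-1696036185651/68719476736
(4,0): OLD=158937755969/1073741824 → NEW=255, ERR=-114866409151/1073741824
(4,1): OLD=-1354034335039/34359738368 → NEW=0, ERR=-1354034335039/34359738368
(4,2): OLD=76369445722479/549755813888 → NEW=255, ERR=-63818286818961/549755813888
(4,3): OLD=1229782028379329/8796093022208 → NEW=255, ERR=-1013221692283711/8796093022208
(4,4): OLD=10567898531629511/140737488355328 → NEW=0, ERR=10567898531629511/140737488355328
(5,0): OLD=74866050588899/549755813888 → NEW=255, ERR=-65321681952541/549755813888
(5,1): OLD=-333153700517783/4398046511104 → NEW=0, ERR=-333153700517783/4398046511104
(5,2): OLD=3169636029831089/140737488355328 → NEW=0, ERR=3169636029831089/140737488355328
(5,3): OLD=110721172687842207/562949953421312 → NEW=255, ERR=-32831065434592353/562949953421312
(5,4): OLD=1384867802807067941/9007199254740992 → NEW=255, ERR=-911968007151885019/9007199254740992
Row 0: #..#.
Row 1: .###.
Row 2: #.###
Row 3: ###..
Row 4: #.##.
Row 5: #..##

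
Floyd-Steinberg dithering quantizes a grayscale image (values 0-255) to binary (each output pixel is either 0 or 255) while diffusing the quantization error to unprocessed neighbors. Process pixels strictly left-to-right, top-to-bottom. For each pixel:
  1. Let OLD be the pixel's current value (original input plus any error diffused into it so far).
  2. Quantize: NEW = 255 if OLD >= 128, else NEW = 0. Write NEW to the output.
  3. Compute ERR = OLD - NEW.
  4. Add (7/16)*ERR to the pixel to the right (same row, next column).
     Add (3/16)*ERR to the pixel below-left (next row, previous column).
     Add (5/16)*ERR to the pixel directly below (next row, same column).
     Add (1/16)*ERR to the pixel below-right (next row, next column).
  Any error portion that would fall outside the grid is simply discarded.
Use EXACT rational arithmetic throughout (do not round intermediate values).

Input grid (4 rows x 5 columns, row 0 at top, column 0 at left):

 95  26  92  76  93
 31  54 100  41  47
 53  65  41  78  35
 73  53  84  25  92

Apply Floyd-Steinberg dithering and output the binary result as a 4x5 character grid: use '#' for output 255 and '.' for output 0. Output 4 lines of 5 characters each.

(0,0): OLD=95 → NEW=0, ERR=95
(0,1): OLD=1081/16 → NEW=0, ERR=1081/16
(0,2): OLD=31119/256 → NEW=0, ERR=31119/256
(0,3): OLD=529129/4096 → NEW=255, ERR=-515351/4096
(0,4): OLD=2487391/65536 → NEW=0, ERR=2487391/65536
(1,0): OLD=18779/256 → NEW=0, ERR=18779/256
(1,1): OLD=278397/2048 → NEW=255, ERR=-243843/2048
(1,2): OLD=4360001/65536 → NEW=0, ERR=4360001/65536
(1,3): OLD=11928045/262144 → NEW=0, ERR=11928045/262144
(1,4): OLD=297393959/4194304 → NEW=0, ERR=297393959/4194304
(2,0): OLD=1756335/32768 → NEW=0, ERR=1756335/32768
(2,1): OLD=71618677/1048576 → NEW=0, ERR=71618677/1048576
(2,2): OLD=1556285599/16777216 → NEW=0, ERR=1556285599/16777216
(2,3): OLD=40333826925/268435456 → NEW=255, ERR=-28117214355/268435456
(2,4): OLD=60883739835/4294967296 → NEW=0, ERR=60883739835/4294967296
(3,0): OLD=1720606399/16777216 → NEW=0, ERR=1720606399/16777216
(3,1): OLD=18784459219/134217728 → NEW=255, ERR=-15441061421/134217728
(3,2): OLD=203087979137/4294967296 → NEW=0, ERR=203087979137/4294967296
(3,3): OLD=183910744601/8589934592 → NEW=0, ERR=183910744601/8589934592
(3,4): OLD=13640845470621/137438953472 → NEW=0, ERR=13640845470621/137438953472
Row 0: ...#.
Row 1: .#...
Row 2: ...#.
Row 3: .#...

Answer: ...#.
.#...
...#.
.#...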